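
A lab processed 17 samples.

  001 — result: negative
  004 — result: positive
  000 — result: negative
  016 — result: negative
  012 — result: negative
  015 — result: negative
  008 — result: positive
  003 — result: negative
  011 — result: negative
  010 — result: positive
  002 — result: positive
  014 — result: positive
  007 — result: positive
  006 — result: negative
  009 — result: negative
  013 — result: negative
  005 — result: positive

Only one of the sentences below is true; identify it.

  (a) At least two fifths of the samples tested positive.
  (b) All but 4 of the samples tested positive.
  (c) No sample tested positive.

(a)

|A| = 17, |A ∩ B| = 7, |A ∖ B| = 10.
(a) requires |A ∩ B| / |A| ≥ 2/5: true.
(b) requires |A ∖ B| = 4: false.
(c) requires A ∩ B = ∅ (|A ∩ B| = 0): false.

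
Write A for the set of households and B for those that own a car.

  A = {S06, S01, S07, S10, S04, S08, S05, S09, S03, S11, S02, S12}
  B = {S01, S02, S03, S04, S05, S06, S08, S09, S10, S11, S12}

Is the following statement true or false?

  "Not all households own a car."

True

The determiner here denotes the relation: A ⊄ B (|A ∖ B| ≥ 1).
A (the restrictor) = {S06, S01, S07, S10, S04, S08, S05, S09, S03, S11, S02, S12}, |A| = 12.
A ∖ B = {S07}, so |A ∖ B| = 1.
So the statement is true.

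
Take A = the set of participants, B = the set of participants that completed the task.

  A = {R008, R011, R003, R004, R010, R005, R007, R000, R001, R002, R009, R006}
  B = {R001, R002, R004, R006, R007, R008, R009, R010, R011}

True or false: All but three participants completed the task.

The determiner here denotes the relation: |A ∖ B| = 3.
A (the restrictor) = {R008, R011, R003, R004, R010, R005, R007, R000, R001, R002, R009, R006}, |A| = 12.
A ∖ B = {R003, R005, R000}, so |A ∖ B| = 3.
|A ∖ B| = 3, so the statement is true.

True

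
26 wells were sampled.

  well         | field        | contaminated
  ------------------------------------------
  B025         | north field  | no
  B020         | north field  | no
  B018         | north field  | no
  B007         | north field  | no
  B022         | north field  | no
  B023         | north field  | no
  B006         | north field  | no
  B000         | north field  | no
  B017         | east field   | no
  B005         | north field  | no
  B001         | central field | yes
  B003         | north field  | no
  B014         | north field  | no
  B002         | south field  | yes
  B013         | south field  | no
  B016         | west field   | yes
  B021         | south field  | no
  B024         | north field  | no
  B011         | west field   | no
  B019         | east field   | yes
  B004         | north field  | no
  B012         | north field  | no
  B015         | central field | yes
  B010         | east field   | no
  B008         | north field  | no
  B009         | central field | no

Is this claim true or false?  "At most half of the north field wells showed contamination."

'At most half of the north field wells showed contamination' holds iff |A ∩ B| ≤ |A ∖ B|.
|A| = 15, |A ∩ B| = 0, |A ∖ B| = 15.
0 < 15, so the statement is true.

True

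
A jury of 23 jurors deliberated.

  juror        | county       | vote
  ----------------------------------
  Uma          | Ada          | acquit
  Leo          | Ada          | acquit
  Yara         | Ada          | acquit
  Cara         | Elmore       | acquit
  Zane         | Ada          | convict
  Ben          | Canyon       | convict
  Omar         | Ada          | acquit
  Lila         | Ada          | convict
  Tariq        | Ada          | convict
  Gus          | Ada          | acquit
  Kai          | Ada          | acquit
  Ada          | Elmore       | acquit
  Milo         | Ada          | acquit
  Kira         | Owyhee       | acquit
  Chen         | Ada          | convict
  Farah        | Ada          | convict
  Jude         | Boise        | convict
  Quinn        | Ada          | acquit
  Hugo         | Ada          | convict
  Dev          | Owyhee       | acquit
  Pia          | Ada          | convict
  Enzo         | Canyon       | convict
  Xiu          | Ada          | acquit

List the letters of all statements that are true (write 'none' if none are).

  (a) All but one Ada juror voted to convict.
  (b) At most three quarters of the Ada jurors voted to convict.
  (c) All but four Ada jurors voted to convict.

|A| = 16, |A ∩ B| = 7, |A ∖ B| = 9.
(a) |A ∖ B| = 1: fails.
(b) |A ∩ B| / |A| ≤ 3/4: holds.
(c) |A ∖ B| = 4: fails.

(b)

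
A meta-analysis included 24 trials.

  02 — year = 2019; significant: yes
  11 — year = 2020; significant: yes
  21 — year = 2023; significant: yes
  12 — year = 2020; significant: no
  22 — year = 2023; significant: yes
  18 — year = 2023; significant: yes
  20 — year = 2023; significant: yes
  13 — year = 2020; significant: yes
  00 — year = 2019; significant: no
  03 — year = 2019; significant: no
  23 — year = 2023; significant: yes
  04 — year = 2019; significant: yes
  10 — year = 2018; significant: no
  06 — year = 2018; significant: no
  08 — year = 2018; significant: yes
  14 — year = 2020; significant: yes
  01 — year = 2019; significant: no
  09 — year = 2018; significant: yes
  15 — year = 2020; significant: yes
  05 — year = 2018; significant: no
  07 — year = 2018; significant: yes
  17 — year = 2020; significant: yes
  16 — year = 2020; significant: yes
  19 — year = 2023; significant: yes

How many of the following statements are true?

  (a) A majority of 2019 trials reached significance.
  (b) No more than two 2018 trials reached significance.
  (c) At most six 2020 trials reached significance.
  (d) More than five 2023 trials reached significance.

(a) 2019: |A| = 5, |A ∩ B| = 2; needs |A ∩ B| > |A ∖ B| — false.
(b) 2018: |A| = 6, |A ∩ B| = 3; needs |A ∩ B| ≤ 2 — false.
(c) 2020: |A| = 7, |A ∩ B| = 6; needs |A ∩ B| ≤ 6 — true.
(d) 2023: |A| = 6, |A ∩ B| = 6; needs |A ∩ B| > 5 — true.

2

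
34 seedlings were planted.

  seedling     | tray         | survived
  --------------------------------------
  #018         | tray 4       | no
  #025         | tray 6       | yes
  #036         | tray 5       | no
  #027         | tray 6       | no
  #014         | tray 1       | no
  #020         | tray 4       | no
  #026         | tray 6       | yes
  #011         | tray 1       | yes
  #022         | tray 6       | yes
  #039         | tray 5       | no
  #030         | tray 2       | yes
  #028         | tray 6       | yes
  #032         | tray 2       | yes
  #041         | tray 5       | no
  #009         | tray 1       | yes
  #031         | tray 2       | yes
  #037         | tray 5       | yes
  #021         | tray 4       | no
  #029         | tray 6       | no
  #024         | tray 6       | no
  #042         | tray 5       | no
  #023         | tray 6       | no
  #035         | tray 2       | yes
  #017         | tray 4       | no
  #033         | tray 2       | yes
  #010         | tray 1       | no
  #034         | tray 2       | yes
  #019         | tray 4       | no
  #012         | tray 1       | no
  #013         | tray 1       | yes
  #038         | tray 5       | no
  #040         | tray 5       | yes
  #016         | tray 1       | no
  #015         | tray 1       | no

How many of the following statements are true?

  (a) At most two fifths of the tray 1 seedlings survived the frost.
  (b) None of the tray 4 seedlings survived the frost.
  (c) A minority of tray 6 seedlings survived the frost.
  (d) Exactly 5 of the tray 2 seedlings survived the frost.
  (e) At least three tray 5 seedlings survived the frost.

(a) tray 1: |A| = 8, |A ∩ B| = 3; needs |A ∩ B| / |A| ≤ 2/5 — true.
(b) tray 4: |A| = 5, |A ∩ B| = 0; needs A ∩ B = ∅ (|A ∩ B| = 0) — true.
(c) tray 6: |A| = 8, |A ∩ B| = 4; needs |A ∩ B| < |A ∖ B| — false.
(d) tray 2: |A| = 6, |A ∩ B| = 6; needs |A ∩ B| = 5 — false.
(e) tray 5: |A| = 7, |A ∩ B| = 2; needs |A ∩ B| ≥ 3 — false.

2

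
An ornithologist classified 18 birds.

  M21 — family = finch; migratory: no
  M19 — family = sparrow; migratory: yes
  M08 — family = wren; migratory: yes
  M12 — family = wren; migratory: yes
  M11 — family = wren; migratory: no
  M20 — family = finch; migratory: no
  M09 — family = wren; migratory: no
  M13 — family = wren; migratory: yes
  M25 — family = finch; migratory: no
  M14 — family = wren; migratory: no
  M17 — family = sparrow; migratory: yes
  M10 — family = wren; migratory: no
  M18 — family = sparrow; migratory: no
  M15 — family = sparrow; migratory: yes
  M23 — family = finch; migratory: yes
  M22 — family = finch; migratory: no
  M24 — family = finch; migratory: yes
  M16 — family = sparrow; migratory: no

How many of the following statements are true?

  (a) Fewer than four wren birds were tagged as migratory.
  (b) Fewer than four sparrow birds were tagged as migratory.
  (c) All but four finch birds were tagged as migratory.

3

(a) wren: |A| = 7, |A ∩ B| = 3; needs |A ∩ B| < 4 — true.
(b) sparrow: |A| = 5, |A ∩ B| = 3; needs |A ∩ B| < 4 — true.
(c) finch: |A| = 6, |A ∩ B| = 2; needs |A ∖ B| = 4 — true.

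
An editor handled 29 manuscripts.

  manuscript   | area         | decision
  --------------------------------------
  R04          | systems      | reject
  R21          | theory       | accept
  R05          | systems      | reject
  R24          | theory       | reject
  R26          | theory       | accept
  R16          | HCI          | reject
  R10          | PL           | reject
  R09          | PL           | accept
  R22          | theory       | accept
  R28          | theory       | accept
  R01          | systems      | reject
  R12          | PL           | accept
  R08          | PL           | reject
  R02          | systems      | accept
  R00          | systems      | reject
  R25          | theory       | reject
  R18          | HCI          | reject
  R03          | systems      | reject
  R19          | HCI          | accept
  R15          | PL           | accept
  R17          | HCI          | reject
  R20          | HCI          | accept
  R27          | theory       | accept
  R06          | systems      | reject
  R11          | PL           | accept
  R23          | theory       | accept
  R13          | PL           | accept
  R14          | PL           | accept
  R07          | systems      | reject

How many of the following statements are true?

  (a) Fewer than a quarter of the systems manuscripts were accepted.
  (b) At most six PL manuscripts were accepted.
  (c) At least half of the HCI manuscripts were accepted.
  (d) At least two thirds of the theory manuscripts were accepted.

(a) systems: |A| = 8, |A ∩ B| = 1; needs |A ∩ B| / |A| < 1/4 — true.
(b) PL: |A| = 8, |A ∩ B| = 6; needs |A ∩ B| ≤ 6 — true.
(c) HCI: |A| = 5, |A ∩ B| = 2; needs |A ∩ B| ≥ |A ∖ B| — false.
(d) theory: |A| = 8, |A ∩ B| = 6; needs |A ∩ B| / |A| ≥ 2/3 — true.

3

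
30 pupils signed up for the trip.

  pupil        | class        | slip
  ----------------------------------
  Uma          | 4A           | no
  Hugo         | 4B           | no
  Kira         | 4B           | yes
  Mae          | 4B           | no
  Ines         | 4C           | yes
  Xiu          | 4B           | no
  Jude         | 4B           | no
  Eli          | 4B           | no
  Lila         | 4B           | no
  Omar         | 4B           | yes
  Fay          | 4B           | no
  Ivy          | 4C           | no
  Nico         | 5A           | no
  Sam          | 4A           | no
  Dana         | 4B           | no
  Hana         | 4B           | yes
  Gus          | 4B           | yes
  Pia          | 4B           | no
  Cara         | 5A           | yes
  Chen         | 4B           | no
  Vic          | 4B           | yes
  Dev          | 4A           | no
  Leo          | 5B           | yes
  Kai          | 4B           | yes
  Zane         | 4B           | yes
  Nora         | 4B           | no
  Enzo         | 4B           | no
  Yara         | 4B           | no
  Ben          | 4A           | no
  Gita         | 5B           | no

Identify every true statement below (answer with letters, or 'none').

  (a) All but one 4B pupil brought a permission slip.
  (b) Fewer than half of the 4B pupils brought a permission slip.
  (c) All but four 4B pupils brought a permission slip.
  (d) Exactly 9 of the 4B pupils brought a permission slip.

|A| = 20, |A ∩ B| = 7, |A ∖ B| = 13.
(a) |A ∖ B| = 1: fails.
(b) |A ∩ B| < |A ∖ B|: holds.
(c) |A ∖ B| = 4: fails.
(d) |A ∩ B| = 9: fails.

(b)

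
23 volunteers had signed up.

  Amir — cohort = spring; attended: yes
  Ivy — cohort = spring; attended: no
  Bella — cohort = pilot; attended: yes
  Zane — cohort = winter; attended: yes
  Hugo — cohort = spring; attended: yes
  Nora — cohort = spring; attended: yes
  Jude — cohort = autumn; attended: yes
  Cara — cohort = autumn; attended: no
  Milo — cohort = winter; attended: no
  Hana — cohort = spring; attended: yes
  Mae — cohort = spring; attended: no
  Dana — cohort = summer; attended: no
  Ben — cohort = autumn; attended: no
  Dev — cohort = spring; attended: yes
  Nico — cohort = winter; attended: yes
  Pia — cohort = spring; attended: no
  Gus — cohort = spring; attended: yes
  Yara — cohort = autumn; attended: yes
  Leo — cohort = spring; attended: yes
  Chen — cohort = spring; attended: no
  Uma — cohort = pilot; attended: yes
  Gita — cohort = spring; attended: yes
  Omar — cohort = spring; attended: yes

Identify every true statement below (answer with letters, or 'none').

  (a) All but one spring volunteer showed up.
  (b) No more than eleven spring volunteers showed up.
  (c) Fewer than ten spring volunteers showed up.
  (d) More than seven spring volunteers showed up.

(b), (c), (d)

|A| = 13, |A ∩ B| = 9, |A ∖ B| = 4.
(a) |A ∖ B| = 1: fails.
(b) |A ∩ B| ≤ 11: holds.
(c) |A ∩ B| < 10: holds.
(d) |A ∩ B| > 7: holds.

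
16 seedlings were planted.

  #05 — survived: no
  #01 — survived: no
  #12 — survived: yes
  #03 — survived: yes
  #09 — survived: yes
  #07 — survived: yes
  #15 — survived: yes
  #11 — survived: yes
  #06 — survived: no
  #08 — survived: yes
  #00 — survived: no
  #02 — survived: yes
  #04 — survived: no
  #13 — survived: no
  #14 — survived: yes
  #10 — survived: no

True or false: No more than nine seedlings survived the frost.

'No more than nine seedlings survived the frost' holds iff |A ∩ B| ≤ 9.
|A| = 16, |A ∩ B| = 9, |A ∖ B| = 7.
|A ∩ B| = 9, so the statement is true.

True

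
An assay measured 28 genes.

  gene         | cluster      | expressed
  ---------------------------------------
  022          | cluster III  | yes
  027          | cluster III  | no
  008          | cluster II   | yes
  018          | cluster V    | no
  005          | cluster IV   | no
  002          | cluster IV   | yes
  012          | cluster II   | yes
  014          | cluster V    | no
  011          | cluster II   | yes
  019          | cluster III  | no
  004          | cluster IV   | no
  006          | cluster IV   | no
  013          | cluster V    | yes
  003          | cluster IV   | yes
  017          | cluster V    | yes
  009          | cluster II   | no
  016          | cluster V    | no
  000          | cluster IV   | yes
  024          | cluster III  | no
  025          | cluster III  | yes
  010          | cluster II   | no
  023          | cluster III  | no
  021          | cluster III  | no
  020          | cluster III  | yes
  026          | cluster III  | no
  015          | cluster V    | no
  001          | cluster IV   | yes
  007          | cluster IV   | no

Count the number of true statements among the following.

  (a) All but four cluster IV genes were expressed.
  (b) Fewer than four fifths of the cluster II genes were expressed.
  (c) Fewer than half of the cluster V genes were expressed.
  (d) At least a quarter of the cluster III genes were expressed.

4

(a) cluster IV: |A| = 8, |A ∩ B| = 4; needs |A ∖ B| = 4 — true.
(b) cluster II: |A| = 5, |A ∩ B| = 3; needs |A ∩ B| / |A| < 4/5 — true.
(c) cluster V: |A| = 6, |A ∩ B| = 2; needs |A ∩ B| < |A ∖ B| — true.
(d) cluster III: |A| = 9, |A ∩ B| = 3; needs |A ∩ B| / |A| ≥ 1/4 — true.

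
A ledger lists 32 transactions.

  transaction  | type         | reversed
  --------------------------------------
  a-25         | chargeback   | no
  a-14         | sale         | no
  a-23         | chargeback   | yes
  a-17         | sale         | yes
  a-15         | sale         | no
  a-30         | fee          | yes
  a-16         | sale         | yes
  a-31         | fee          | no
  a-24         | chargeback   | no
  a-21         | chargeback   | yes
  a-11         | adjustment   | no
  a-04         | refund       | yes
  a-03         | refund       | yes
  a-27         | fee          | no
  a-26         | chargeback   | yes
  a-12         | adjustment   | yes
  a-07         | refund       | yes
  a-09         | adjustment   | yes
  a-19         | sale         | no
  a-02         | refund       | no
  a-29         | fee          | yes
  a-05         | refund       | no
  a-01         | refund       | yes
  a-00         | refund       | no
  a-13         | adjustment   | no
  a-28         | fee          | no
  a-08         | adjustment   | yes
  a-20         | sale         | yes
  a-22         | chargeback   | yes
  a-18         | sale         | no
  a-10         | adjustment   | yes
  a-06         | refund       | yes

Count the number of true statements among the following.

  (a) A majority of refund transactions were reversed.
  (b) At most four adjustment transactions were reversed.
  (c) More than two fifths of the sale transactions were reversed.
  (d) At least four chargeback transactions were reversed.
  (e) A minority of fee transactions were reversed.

(a) refund: |A| = 8, |A ∩ B| = 5; needs |A ∩ B| > |A ∖ B| — true.
(b) adjustment: |A| = 6, |A ∩ B| = 4; needs |A ∩ B| ≤ 4 — true.
(c) sale: |A| = 7, |A ∩ B| = 3; needs |A ∩ B| / |A| > 2/5 — true.
(d) chargeback: |A| = 6, |A ∩ B| = 4; needs |A ∩ B| ≥ 4 — true.
(e) fee: |A| = 5, |A ∩ B| = 2; needs |A ∩ B| < |A ∖ B| — true.

5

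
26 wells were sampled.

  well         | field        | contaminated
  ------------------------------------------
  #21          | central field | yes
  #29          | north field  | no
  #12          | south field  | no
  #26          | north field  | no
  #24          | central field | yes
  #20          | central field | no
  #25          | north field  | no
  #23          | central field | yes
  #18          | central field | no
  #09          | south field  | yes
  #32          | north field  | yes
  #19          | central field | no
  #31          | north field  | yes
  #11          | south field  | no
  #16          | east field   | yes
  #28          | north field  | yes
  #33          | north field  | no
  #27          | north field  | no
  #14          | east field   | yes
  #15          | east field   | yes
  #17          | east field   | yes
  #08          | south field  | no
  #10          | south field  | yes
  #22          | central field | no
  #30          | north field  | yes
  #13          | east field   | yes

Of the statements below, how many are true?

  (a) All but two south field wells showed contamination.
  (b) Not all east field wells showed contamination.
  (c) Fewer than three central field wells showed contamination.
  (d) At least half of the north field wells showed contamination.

0

(a) south field: |A| = 5, |A ∩ B| = 2; needs |A ∖ B| = 2 — false.
(b) east field: |A| = 5, |A ∩ B| = 5; needs A ⊄ B (|A ∖ B| ≥ 1) — false.
(c) central field: |A| = 7, |A ∩ B| = 3; needs |A ∩ B| < 3 — false.
(d) north field: |A| = 9, |A ∩ B| = 4; needs |A ∩ B| ≥ |A ∖ B| — false.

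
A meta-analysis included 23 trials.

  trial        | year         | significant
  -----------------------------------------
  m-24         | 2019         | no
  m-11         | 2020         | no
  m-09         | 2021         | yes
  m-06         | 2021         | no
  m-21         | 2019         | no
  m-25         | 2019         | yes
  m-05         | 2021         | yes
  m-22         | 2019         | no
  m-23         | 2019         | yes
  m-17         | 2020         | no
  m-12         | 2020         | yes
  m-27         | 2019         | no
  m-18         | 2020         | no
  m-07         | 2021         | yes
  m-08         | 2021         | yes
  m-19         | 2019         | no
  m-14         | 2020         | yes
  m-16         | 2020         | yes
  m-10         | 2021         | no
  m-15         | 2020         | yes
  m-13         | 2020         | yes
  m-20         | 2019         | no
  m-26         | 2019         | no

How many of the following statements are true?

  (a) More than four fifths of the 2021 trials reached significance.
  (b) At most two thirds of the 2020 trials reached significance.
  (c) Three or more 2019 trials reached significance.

1

(a) 2021: |A| = 6, |A ∩ B| = 4; needs |A ∩ B| / |A| > 4/5 — false.
(b) 2020: |A| = 8, |A ∩ B| = 5; needs |A ∩ B| / |A| ≤ 2/3 — true.
(c) 2019: |A| = 9, |A ∩ B| = 2; needs |A ∩ B| ≥ 3 — false.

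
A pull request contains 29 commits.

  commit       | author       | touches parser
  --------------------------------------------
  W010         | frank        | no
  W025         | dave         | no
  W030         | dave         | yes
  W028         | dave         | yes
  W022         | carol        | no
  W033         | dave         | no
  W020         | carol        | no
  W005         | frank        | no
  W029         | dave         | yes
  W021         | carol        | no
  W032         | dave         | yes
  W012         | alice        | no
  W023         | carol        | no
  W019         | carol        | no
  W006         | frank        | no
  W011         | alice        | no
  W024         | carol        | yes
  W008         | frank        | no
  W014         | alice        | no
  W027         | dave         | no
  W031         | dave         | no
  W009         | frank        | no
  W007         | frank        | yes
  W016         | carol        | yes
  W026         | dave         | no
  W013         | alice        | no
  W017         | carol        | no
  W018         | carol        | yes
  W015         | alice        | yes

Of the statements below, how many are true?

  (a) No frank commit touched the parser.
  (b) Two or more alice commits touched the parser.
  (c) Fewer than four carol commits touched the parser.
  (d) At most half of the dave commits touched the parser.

(a) frank: |A| = 6, |A ∩ B| = 1; needs A ∩ B = ∅ (|A ∩ B| = 0) — false.
(b) alice: |A| = 5, |A ∩ B| = 1; needs |A ∩ B| ≥ 2 — false.
(c) carol: |A| = 9, |A ∩ B| = 3; needs |A ∩ B| < 4 — true.
(d) dave: |A| = 9, |A ∩ B| = 4; needs |A ∩ B| ≤ |A ∖ B| — true.

2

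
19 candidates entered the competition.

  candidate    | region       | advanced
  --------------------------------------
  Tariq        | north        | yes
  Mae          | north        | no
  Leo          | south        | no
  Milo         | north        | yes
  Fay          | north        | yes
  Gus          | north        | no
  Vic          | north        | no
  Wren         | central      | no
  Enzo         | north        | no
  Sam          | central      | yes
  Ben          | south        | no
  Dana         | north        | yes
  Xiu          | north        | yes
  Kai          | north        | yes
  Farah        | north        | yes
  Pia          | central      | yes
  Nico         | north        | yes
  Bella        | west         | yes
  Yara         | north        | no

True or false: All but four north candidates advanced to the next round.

False

The determiner here denotes the relation: |A ∖ B| = 4.
A (the restrictor) = {Tariq, Mae, Milo, Fay, Gus, Vic, Enzo, Dana, Xiu, Kai, Farah, Nico, Yara}, |A| = 13.
A ∖ B = {Mae, Gus, Vic, Enzo, Yara}, so |A ∖ B| = 5.
|A ∖ B| = 5, so the statement is false.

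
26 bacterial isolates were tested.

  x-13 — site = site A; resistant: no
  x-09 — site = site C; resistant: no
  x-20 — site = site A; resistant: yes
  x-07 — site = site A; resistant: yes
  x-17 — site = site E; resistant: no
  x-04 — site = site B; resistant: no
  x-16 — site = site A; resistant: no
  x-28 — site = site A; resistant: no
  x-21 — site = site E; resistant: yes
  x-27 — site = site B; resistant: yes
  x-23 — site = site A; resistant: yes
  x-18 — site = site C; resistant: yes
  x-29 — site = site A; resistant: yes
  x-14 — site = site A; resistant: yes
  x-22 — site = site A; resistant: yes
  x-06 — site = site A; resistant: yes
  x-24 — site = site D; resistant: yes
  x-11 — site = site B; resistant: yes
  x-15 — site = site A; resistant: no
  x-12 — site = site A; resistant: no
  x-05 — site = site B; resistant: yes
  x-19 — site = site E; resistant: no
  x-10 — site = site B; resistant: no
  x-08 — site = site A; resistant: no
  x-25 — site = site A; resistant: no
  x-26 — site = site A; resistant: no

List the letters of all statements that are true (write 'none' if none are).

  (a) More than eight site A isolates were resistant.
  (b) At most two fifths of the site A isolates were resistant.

none

|A| = 15, |A ∩ B| = 7, |A ∖ B| = 8.
(a) |A ∩ B| > 8: fails.
(b) |A ∩ B| / |A| ≤ 2/5: fails.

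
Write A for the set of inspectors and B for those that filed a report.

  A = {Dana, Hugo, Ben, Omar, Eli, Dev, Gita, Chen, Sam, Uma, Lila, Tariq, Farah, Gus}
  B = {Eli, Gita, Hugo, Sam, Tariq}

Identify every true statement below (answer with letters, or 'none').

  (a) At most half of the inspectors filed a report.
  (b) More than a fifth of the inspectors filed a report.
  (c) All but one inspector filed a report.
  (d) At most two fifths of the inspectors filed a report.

(a), (b), (d)

|A| = 14, |A ∩ B| = 5, |A ∖ B| = 9.
(a) |A ∩ B| ≤ |A ∖ B|: holds.
(b) |A ∩ B| / |A| > 1/5: holds.
(c) |A ∖ B| = 1: fails.
(d) |A ∩ B| / |A| ≤ 2/5: holds.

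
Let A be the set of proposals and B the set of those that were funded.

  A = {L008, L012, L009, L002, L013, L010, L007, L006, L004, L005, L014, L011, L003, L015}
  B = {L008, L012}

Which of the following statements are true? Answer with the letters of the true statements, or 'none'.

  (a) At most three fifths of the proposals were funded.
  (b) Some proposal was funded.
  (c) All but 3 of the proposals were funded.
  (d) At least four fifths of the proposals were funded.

|A| = 14, |A ∩ B| = 2, |A ∖ B| = 12.
(a) |A ∩ B| / |A| ≤ 3/5: holds.
(b) A ∩ B ≠ ∅ (|A ∩ B| ≥ 1): holds.
(c) |A ∖ B| = 3: fails.
(d) |A ∩ B| / |A| ≥ 4/5: fails.

(a), (b)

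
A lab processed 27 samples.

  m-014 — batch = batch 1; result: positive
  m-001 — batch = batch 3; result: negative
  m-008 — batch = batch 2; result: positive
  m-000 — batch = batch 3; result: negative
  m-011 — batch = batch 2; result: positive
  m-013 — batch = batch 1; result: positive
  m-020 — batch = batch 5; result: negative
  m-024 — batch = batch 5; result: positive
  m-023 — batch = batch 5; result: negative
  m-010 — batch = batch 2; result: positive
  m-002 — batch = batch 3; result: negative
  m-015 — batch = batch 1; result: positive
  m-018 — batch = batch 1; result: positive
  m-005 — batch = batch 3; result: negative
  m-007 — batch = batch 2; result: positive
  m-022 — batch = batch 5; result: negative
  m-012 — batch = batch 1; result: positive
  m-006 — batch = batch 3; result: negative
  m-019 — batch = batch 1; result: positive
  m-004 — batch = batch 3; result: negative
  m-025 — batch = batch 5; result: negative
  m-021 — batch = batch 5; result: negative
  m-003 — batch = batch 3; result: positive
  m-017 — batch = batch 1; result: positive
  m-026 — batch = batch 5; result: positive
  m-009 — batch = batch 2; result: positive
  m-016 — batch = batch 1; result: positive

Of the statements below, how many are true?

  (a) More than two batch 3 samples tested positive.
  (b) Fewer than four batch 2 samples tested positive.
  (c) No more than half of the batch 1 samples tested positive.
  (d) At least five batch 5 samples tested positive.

(a) batch 3: |A| = 7, |A ∩ B| = 1; needs |A ∩ B| > 2 — false.
(b) batch 2: |A| = 5, |A ∩ B| = 5; needs |A ∩ B| < 4 — false.
(c) batch 1: |A| = 8, |A ∩ B| = 8; needs |A ∩ B| ≤ |A ∖ B| — false.
(d) batch 5: |A| = 7, |A ∩ B| = 2; needs |A ∩ B| ≥ 5 — false.

0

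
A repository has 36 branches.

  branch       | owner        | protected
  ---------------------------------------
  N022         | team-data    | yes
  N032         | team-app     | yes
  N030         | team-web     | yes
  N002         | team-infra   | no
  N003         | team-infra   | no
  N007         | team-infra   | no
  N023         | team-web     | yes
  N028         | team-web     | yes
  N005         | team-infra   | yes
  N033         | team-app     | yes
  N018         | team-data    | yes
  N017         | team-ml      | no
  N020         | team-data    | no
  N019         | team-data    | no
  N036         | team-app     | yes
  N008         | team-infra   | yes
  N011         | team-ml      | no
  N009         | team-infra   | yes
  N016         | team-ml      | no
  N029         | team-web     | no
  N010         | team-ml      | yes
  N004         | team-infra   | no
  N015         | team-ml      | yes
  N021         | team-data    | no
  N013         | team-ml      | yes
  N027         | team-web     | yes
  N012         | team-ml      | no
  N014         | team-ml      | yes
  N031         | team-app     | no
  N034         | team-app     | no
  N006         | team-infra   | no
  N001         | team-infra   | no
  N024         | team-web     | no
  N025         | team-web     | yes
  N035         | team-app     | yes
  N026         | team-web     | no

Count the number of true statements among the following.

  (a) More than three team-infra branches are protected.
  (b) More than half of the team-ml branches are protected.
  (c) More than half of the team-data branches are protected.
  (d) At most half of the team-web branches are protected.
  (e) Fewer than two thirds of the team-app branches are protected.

(a) team-infra: |A| = 9, |A ∩ B| = 3; needs |A ∩ B| > 3 — false.
(b) team-ml: |A| = 8, |A ∩ B| = 4; needs |A ∩ B| > |A ∖ B| — false.
(c) team-data: |A| = 5, |A ∩ B| = 2; needs |A ∩ B| > |A ∖ B| — false.
(d) team-web: |A| = 8, |A ∩ B| = 5; needs |A ∩ B| ≤ |A ∖ B| — false.
(e) team-app: |A| = 6, |A ∩ B| = 4; needs |A ∩ B| / |A| < 2/3 — false.

0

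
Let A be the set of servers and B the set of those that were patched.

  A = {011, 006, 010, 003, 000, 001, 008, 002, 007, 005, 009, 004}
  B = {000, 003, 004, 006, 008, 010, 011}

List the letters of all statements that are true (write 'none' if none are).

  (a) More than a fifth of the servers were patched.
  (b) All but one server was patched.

(a)

|A| = 12, |A ∩ B| = 7, |A ∖ B| = 5.
(a) |A ∩ B| / |A| > 1/5: holds.
(b) |A ∖ B| = 1: fails.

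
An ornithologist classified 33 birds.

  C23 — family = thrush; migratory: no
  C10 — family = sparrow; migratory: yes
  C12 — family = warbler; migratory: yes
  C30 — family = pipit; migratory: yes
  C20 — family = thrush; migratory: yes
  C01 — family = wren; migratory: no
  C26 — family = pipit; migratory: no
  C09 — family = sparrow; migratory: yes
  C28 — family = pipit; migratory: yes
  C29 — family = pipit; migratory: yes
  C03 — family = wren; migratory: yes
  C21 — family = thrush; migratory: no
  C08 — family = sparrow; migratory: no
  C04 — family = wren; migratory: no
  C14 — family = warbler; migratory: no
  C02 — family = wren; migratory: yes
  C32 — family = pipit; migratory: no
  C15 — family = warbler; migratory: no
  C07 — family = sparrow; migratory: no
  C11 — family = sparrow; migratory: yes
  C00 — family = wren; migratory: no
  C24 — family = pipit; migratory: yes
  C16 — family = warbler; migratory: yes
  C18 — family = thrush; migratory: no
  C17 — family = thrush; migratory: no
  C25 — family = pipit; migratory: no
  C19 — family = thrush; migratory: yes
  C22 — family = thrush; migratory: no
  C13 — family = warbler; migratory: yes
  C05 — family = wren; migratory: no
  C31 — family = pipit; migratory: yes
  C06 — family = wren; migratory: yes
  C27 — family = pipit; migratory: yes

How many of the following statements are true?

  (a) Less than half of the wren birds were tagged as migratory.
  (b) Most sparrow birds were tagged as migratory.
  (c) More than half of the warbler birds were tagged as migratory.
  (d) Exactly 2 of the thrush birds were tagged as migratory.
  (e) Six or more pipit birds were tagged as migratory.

5

(a) wren: |A| = 7, |A ∩ B| = 3; needs |A ∩ B| < |A ∖ B| — true.
(b) sparrow: |A| = 5, |A ∩ B| = 3; needs |A ∩ B| > |A ∖ B| — true.
(c) warbler: |A| = 5, |A ∩ B| = 3; needs |A ∩ B| > |A ∖ B| — true.
(d) thrush: |A| = 7, |A ∩ B| = 2; needs |A ∩ B| = 2 — true.
(e) pipit: |A| = 9, |A ∩ B| = 6; needs |A ∩ B| ≥ 6 — true.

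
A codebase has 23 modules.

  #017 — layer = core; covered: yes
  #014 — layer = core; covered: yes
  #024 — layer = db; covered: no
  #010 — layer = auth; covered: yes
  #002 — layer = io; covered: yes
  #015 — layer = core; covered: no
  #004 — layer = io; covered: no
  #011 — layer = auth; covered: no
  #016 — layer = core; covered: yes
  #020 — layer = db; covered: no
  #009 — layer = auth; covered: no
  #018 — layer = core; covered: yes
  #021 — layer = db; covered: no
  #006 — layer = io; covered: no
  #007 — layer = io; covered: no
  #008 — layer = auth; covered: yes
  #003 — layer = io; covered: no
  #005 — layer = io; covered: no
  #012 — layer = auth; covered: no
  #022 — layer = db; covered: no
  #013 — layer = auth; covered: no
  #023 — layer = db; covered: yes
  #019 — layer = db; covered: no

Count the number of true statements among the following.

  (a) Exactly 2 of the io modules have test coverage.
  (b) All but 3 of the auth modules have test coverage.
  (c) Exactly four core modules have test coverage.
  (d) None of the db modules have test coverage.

(a) io: |A| = 6, |A ∩ B| = 1; needs |A ∩ B| = 2 — false.
(b) auth: |A| = 6, |A ∩ B| = 2; needs |A ∖ B| = 3 — false.
(c) core: |A| = 5, |A ∩ B| = 4; needs |A ∩ B| = 4 — true.
(d) db: |A| = 6, |A ∩ B| = 1; needs A ∩ B = ∅ (|A ∩ B| = 0) — false.

1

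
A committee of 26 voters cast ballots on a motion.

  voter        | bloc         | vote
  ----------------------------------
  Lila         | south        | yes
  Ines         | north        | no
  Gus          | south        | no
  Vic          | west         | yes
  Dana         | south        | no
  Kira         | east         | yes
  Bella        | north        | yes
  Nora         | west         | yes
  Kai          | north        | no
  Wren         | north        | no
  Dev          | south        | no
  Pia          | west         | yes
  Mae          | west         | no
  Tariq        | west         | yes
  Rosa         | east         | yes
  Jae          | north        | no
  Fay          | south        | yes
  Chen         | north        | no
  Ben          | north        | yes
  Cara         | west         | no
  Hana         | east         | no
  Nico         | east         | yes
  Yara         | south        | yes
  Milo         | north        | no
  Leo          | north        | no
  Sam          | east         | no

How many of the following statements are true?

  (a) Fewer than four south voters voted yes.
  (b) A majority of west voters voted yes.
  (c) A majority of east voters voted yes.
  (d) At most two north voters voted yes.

(a) south: |A| = 6, |A ∩ B| = 3; needs |A ∩ B| < 4 — true.
(b) west: |A| = 6, |A ∩ B| = 4; needs |A ∩ B| > |A ∖ B| — true.
(c) east: |A| = 5, |A ∩ B| = 3; needs |A ∩ B| > |A ∖ B| — true.
(d) north: |A| = 9, |A ∩ B| = 2; needs |A ∩ B| ≤ 2 — true.

4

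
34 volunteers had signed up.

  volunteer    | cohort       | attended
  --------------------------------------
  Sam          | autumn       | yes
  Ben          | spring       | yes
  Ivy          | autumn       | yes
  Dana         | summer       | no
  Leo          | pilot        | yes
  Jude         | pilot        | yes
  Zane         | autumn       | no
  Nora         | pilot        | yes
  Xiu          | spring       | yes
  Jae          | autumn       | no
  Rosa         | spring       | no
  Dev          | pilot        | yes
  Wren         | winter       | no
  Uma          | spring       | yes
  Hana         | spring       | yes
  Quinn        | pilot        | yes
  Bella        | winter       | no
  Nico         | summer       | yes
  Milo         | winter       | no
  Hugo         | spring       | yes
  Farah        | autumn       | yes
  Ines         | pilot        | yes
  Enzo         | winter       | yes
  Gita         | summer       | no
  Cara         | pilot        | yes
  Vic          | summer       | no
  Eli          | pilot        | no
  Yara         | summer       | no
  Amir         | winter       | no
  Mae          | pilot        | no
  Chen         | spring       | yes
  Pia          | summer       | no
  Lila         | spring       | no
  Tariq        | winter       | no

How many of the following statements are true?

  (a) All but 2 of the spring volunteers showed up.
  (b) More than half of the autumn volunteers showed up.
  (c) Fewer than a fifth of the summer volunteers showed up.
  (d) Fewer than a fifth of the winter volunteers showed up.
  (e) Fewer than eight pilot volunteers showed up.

5

(a) spring: |A| = 8, |A ∩ B| = 6; needs |A ∖ B| = 2 — true.
(b) autumn: |A| = 5, |A ∩ B| = 3; needs |A ∩ B| > |A ∖ B| — true.
(c) summer: |A| = 6, |A ∩ B| = 1; needs |A ∩ B| / |A| < 1/5 — true.
(d) winter: |A| = 6, |A ∩ B| = 1; needs |A ∩ B| / |A| < 1/5 — true.
(e) pilot: |A| = 9, |A ∩ B| = 7; needs |A ∩ B| < 8 — true.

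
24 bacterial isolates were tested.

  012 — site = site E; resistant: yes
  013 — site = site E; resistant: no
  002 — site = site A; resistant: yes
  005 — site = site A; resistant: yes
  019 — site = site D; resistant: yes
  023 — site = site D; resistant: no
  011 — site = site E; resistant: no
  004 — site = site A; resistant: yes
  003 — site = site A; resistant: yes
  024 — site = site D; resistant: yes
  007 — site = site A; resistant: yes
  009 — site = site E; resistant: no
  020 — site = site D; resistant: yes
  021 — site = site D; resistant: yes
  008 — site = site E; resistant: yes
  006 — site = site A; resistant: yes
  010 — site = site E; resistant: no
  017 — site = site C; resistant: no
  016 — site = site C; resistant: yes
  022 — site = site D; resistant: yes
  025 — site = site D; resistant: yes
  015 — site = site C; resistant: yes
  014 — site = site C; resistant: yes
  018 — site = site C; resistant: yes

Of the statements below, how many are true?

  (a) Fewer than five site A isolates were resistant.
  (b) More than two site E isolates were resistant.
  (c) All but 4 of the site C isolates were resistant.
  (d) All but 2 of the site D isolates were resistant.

(a) site A: |A| = 6, |A ∩ B| = 6; needs |A ∩ B| < 5 — false.
(b) site E: |A| = 6, |A ∩ B| = 2; needs |A ∩ B| > 2 — false.
(c) site C: |A| = 5, |A ∩ B| = 4; needs |A ∖ B| = 4 — false.
(d) site D: |A| = 7, |A ∩ B| = 6; needs |A ∖ B| = 2 — false.

0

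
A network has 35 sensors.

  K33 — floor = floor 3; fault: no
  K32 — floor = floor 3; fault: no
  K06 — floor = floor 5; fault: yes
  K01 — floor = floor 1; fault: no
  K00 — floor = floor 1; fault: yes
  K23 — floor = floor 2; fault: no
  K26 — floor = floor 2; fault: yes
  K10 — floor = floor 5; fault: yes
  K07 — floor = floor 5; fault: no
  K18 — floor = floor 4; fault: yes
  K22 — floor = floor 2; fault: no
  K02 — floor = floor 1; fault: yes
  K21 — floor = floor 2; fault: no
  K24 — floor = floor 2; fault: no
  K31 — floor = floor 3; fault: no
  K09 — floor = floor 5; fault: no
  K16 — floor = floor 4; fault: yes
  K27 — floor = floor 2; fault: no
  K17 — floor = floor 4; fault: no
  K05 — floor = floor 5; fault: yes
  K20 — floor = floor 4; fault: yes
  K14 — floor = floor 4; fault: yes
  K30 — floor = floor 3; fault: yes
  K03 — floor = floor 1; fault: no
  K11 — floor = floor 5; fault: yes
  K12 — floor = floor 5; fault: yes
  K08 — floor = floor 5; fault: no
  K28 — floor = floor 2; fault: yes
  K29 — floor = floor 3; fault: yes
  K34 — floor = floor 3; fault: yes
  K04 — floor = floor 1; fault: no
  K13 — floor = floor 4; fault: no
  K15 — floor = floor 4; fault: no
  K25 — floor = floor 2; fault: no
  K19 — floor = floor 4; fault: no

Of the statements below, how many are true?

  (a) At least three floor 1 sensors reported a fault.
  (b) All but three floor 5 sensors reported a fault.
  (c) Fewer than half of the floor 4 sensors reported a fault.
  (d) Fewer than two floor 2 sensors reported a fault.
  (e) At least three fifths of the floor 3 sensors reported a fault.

(a) floor 1: |A| = 5, |A ∩ B| = 2; needs |A ∩ B| ≥ 3 — false.
(b) floor 5: |A| = 8, |A ∩ B| = 5; needs |A ∖ B| = 3 — true.
(c) floor 4: |A| = 8, |A ∩ B| = 4; needs |A ∩ B| < |A ∖ B| — false.
(d) floor 2: |A| = 8, |A ∩ B| = 2; needs |A ∩ B| < 2 — false.
(e) floor 3: |A| = 6, |A ∩ B| = 3; needs |A ∩ B| / |A| ≥ 3/5 — false.

1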